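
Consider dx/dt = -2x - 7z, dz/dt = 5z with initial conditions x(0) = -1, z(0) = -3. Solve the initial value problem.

x(t) = 3e^(5t) - 4e^(-2t), z(t) = -3e^(5t)

Coefficient matrix A = [[-2, -7], [0, 5]].
Characteristic polynomial det(A - λI) = λ^2 - 3λ - 10 = 0.
Eigenvalues λ = 5, -2.
For λ=5: (A-λI) row 1 is [-7, -7], so an eigenvector is (1, -1).
For λ=-2: (A-λI) row 1 is [0, -7], so an eigenvector is (1, 0).
General solution: C_1e^(5t)(1,-1) + C_2e^(-2t)(1,0).
Applying x(0)=-1, z(0)=-3 gives C_1=3, C_2=-4.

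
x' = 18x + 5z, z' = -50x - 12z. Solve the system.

x(t) = K_1e^(3t)sin(5t) - K_2e^(3t)cos(5t), z(t) = -3K_1e^(3t)sin(5t) + K_1e^(3t)cos(5t) + K_2e^(3t)sin(5t) + 3K_2e^(3t)cos(5t)

Coefficient matrix A = [[18, 5], [-50, -12]].
Characteristic polynomial det(A - λI) = λ^2 - 6λ + 34 = 0.
Eigenvalues λ = 3 ± 5i (complex conjugate pair).
For λ=3+5i: an eigenvector is (0,1) - i(1,-3) = (0 - i, 1 + 3i).
A real fundamental pair from Re and Im of e^((3+5i)t)v: X_1 = e^(3t)(cos(5t)·(0,1) + sin(5t)·(1,-3)), X_2 = e^(3t)(sin(5t)·(0,1) - cos(5t)·(1,-3)).
General solution: K_1X_1 + K_2X_2.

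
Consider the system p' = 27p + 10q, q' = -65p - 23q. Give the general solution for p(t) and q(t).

Coefficient matrix A = [[27, 10], [-65, -23]].
Characteristic polynomial det(A - λI) = λ^2 - 4λ + 29 = 0.
Eigenvalues λ = 2 ± 5i (complex conjugate pair).
For λ=2+5i: an eigenvector is (1,-3) - i(-1,2) = (1 + i, -3 - 2i).
A real fundamental pair from Re and Im of e^((2+5i)t)v: X_1 = e^(2t)(cos(5t)·(1,-3) + sin(5t)·(-1,2)), X_2 = e^(2t)(sin(5t)·(1,-3) - cos(5t)·(-1,2)).
General solution: K_1X_1 + K_2X_2.

p(t) = -K_1e^(2t)sin(5t) + K_1e^(2t)cos(5t) + K_2e^(2t)sin(5t) + K_2e^(2t)cos(5t), q(t) = 2K_1e^(2t)sin(5t) - 3K_1e^(2t)cos(5t) - 3K_2e^(2t)sin(5t) - 2K_2e^(2t)cos(5t)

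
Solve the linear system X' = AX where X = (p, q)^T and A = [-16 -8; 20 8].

Coefficient matrix A = [[-16, -8], [20, 8]].
Characteristic polynomial det(A - λI) = λ^2 + 8λ + 32 = 0.
Eigenvalues λ = -4 ± 4i (complex conjugate pair).
For λ=-4+4i: an eigenvector is (-1,1) - i(1,-2) = (-1 - i, 1 + 2i).
A real fundamental pair from Re and Im of e^((-4+4i)t)v: X_1 = e^(-4t)(cos(4t)·(-1,1) + sin(4t)·(1,-2)), X_2 = e^(-4t)(sin(4t)·(-1,1) - cos(4t)·(1,-2)).
General solution: C_1X_1 + C_2X_2.

p(t) = C_1e^(-4t)sin(4t) - C_1e^(-4t)cos(4t) - C_2e^(-4t)sin(4t) - C_2e^(-4t)cos(4t), q(t) = -2C_1e^(-4t)sin(4t) + C_1e^(-4t)cos(4t) + C_2e^(-4t)sin(4t) + 2C_2e^(-4t)cos(4t)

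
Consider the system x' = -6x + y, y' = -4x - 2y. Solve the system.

Coefficient matrix A = [[-6, 1], [-4, -2]].
Characteristic polynomial det(A - λI) = λ^2 + 8λ + 16 = 0.
Single eigenvalue λ = -4 with algebraic multiplicity 2.
Eigenvector v = (-1,-2); generalized eigenvector w with (A-λI)w=v is (-1,-3).
General solution: e^(-4t)[C_1·v + C_2·(t·v + w)].

x(t) = -C_1e^(-4t) - C_2te^(-4t) - C_2e^(-4t), y(t) = -2C_1e^(-4t) - 2C_2te^(-4t) - 3C_2e^(-4t)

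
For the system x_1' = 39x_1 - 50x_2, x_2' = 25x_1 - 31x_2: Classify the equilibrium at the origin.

A = [[39,-50],[25,-31]]; det(A-λI) = λ^2 - 8λ + 41.
λ = 4 ± 5i: positive real part.

unstable spiral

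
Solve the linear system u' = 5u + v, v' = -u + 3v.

u(t) = -C_1e^(4t) - C_2te^(4t), v(t) = C_1e^(4t) + C_2te^(4t) - C_2e^(4t)

Coefficient matrix A = [[5, 1], [-1, 3]].
Characteristic polynomial det(A - λI) = λ^2 - 8λ + 16 = 0.
Single eigenvalue λ = 4 with algebraic multiplicity 2.
Eigenvector v = (-1,1); generalized eigenvector w with (A-λI)w=v is (0,-1).
General solution: e^(4t)[C_1·v + C_2·(t·v + w)].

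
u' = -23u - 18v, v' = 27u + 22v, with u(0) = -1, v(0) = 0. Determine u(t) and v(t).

Coefficient matrix A = [[-23, -18], [27, 22]].
Characteristic polynomial det(A - λI) = λ^2 + λ - 20 = 0.
Eigenvalues λ = -5, 4.
For λ=-5: (A-λI) row 1 is [-18, -18], so an eigenvector is (-1, 1).
For λ=4: (A-λI) row 1 is [-27, -18], so an eigenvector is (-2, 3).
General solution: C_1e^(-5t)(-1,1) + C_2e^(4t)(-2,3).
Applying u(0)=-1, v(0)=0 gives C_1=3, C_2=-1.

u(t) = 2e^(4t) - 3e^(-5t), v(t) = -3e^(4t) + 3e^(-5t)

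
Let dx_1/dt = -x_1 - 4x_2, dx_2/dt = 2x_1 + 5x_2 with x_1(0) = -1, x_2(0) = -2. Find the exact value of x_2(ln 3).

A = [[-1,-4],[2,5]]; eigenvalues λ = 1, 3.
Eigenvectors: (-2,1) for λ=1, (1,-1) for λ=3.
From the initial condition, c_1 = 3, c_2 = 5.
x_2(ln 3) = (3)(3^1)(1) + (5)(3^3)(-1) = -126.

-126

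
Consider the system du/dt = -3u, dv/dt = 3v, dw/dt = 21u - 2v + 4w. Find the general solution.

Coefficient matrix A = [[-3, 0, 0], [0, 3, 0], [21, -2, 4]].
det(A - λI) = 0 gives eigenvalues λ = -3, 3, 4.
For λ=-3: eigenvector (1,0,-3).
For λ=3: eigenvector (0,1,2).
For λ=4: eigenvector (0,0,1).
General solution: C_1e^(-3t)(1,0,-3) + C_2e^(3t)(0,1,2) + C_3e^(4t)(0,0,1).

u(t) = C_1e^(-3t), v(t) = C_2e^(3t), w(t) = -3C_1e^(-3t) + 2C_2e^(3t) + C_3e^(4t)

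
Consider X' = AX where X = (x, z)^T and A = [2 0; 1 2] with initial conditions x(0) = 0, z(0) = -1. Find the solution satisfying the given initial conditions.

Coefficient matrix A = [[2, 0], [1, 2]].
Characteristic polynomial det(A - λI) = λ^2 - 4λ + 4 = 0.
Single eigenvalue λ = 2 with algebraic multiplicity 2.
Eigenvector v = (0,1); generalized eigenvector w with (A-λI)w=v is (1,2).
General solution: e^(2t)[c_1·v + c_2·(t·v + w)].
Applying x(0)=0, z(0)=-1 gives c_1=-1, c_2=0.

x(t) = 0, z(t) = -e^(2t)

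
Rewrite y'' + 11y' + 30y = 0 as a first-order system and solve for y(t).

Let x_1 = y, x_2 = y'. Then x_1' = x_2 and x_2' = -30x_1 - 11x_2.
A = [[0,1],[-30,-11]]; det(A-λI) = λ^2 + 11λ + 30.
Eigenvalues λ = -6, -5 with eigenvectors (1,-6), (1,-5).

y(t) = K_1e^(-6t) + K_2e^(-5t)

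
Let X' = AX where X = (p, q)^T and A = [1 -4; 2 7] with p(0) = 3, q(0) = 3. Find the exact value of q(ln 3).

A = [[1,-4],[2,7]]; eigenvalues λ = 3, 5.
Eigenvectors: (2,-1) for λ=3, (-1,1) for λ=5.
From the initial condition, c_1 = 6, c_2 = 9.
q(ln 3) = (6)(3^3)(-1) + (9)(3^5)(1) = 2025.

2025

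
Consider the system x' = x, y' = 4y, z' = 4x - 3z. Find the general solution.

Coefficient matrix A = [[1, 0, 0], [0, 4, 0], [4, 0, -3]].
det(A - λI) = 0 gives eigenvalues λ = 4, -3, 1.
For λ=4: eigenvector (0,1,0).
For λ=-3: eigenvector (0,0,-1).
For λ=1: eigenvector (1,0,1).
General solution: C_1e^(4t)(0,1,0) + C_2e^(-3t)(0,0,-1) + C_3e^(t)(1,0,1).

x(t) = C_3e^(t), y(t) = C_1e^(4t), z(t) = -C_2e^(-3t) + C_3e^(t)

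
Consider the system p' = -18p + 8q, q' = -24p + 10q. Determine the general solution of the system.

p(t) = -2c_1e^(-6t) + c_2e^(-2t), q(t) = -3c_1e^(-6t) + 2c_2e^(-2t)

Coefficient matrix A = [[-18, 8], [-24, 10]].
Characteristic polynomial det(A - λI) = λ^2 + 8λ + 12 = 0.
Eigenvalues λ = -6, -2.
For λ=-6: (A-λI) row 1 is [-12, 8], so an eigenvector is (-2, -3).
For λ=-2: (A-λI) row 1 is [-16, 8], so an eigenvector is (1, 2).
General solution: c_1e^(-6t)(-2,-3) + c_2e^(-2t)(1,2).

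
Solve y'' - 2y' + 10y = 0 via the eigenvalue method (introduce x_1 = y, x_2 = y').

y(t) = K_1e^(t)cos(3t) + K_2e^(t)sin(3t)

Let x_1 = y, x_2 = y'. Then x_1' = x_2 and x_2' = -10x_1 + 2x_2.
A = [[0,1],[-10,2]]; det(A-λI) = λ^2 - 2λ + 10.
Eigenvalues λ = 1 ± 3i.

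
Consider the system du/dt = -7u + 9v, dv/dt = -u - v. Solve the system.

u(t) = 3C_1e^(-4t) + 3C_2te^(-4t) - C_2e^(-4t), v(t) = C_1e^(-4t) + C_2te^(-4t)

Coefficient matrix A = [[-7, 9], [-1, -1]].
Characteristic polynomial det(A - λI) = λ^2 + 8λ + 16 = 0.
Single eigenvalue λ = -4 with algebraic multiplicity 2.
Eigenvector v = (3,1); generalized eigenvector w with (A-λI)w=v is (-1,0).
General solution: e^(-4t)[C_1·v + C_2·(t·v + w)].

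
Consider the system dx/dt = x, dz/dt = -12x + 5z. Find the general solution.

x(t) = -c_2e^(t), z(t) = -c_1e^(5t) - 3c_2e^(t)

Coefficient matrix A = [[1, 0], [-12, 5]].
Characteristic polynomial det(A - λI) = λ^2 - 6λ + 5 = 0.
Eigenvalues λ = 5, 1.
For λ=5: (A-λI) row 1 is [-4, 0], so an eigenvector is (0, -1).
For λ=1: (A-λI) row 2 is [-12, 4], so an eigenvector is (-1, -3).
General solution: c_1e^(5t)(0,-1) + c_2e^(t)(-1,-3).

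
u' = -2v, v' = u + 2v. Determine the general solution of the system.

Coefficient matrix A = [[0, -2], [1, 2]].
Characteristic polynomial det(A - λI) = λ^2 - 2λ + 2 = 0.
Eigenvalues λ = 1 ± i (complex conjugate pair).
For λ=1+i: an eigenvector is (-1,0) - i(1,-1) = (-1 - i, 0 + i).
A real fundamental pair from Re and Im of e^((1+i)t)v: X_1 = e^(t)(cos(t)·(-1,0) + sin(t)·(1,-1)), X_2 = e^(t)(sin(t)·(-1,0) - cos(t)·(1,-1)).
General solution: c_1X_1 + c_2X_2.

u(t) = c_1e^(t)sin(t) - c_1e^(t)cos(t) - c_2e^(t)sin(t) - c_2e^(t)cos(t), v(t) = -c_1e^(t)sin(t) + c_2e^(t)cos(t)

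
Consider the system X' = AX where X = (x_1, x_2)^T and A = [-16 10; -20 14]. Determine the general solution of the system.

Coefficient matrix A = [[-16, 10], [-20, 14]].
Characteristic polynomial det(A - λI) = λ^2 + 2λ - 24 = 0.
Eigenvalues λ = 4, -6.
For λ=4: (A-λI) row 1 is [-20, 10], so an eigenvector is (1, 2).
For λ=-6: (A-λI) row 1 is [-10, 10], so an eigenvector is (1, 1).
General solution: C_1e^(4t)(1,2) + C_2e^(-6t)(1,1).

x_1(t) = C_1e^(4t) + C_2e^(-6t), x_2(t) = 2C_1e^(4t) + C_2e^(-6t)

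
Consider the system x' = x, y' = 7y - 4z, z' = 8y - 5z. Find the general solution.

Coefficient matrix A = [[1, 0, 0], [0, 7, -4], [0, 8, -5]].
det(A - λI) = 0 gives eigenvalues λ = 1, 3, -1.
For λ=1: eigenvector (1,0,0).
For λ=3: eigenvector (0,1,1).
For λ=-1: eigenvector (0,-1,-2).
General solution: K_1e^(t)(1,0,0) + K_2e^(3t)(0,1,1) + K_3e^(-t)(0,-1,-2).

x(t) = K_1e^(t), y(t) = K_2e^(3t) - K_3e^(-t), z(t) = K_2e^(3t) - 2K_3e^(-t)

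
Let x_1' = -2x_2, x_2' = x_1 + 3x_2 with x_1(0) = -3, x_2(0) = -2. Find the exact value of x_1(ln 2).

A = [[0,-2],[1,3]]; eigenvalues λ = 1, 2.
Eigenvectors: (-2,1) for λ=1, (-1,1) for λ=2.
From the initial condition, c_1 = 5, c_2 = -7.
x_1(ln 2) = (5)(2^1)(-2) + (-7)(2^2)(-1) = 8.

8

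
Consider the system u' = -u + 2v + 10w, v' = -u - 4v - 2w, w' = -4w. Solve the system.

u(t) = -2C_1e^(-2t) - C_2e^(-3t) - 2C_3e^(-4t), v(t) = C_1e^(-2t) + C_2e^(-3t) - 2C_3e^(-4t), w(t) = C_3e^(-4t)

Coefficient matrix A = [[-1, 2, 10], [-1, -4, -2], [0, 0, -4]].
det(A - λI) = 0 gives eigenvalues λ = -2, -3, -4.
For λ=-2: eigenvector (-2,1,0).
For λ=-3: eigenvector (-1,1,0).
For λ=-4: eigenvector (-2,-2,1).
General solution: C_1e^(-2t)(-2,1,0) + C_2e^(-3t)(-1,1,0) + C_3e^(-4t)(-2,-2,1).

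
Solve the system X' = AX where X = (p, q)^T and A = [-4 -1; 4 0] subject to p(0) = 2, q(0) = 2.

p(t) = -6te^(-2t) + 2e^(-2t), q(t) = 12te^(-2t) + 2e^(-2t)

Coefficient matrix A = [[-4, -1], [4, 0]].
Characteristic polynomial det(A - λI) = λ^2 + 4λ + 4 = 0.
Single eigenvalue λ = -2 with algebraic multiplicity 2.
Eigenvector v = (1,-2); generalized eigenvector w with (A-λI)w=v is (-2,3).
General solution: e^(-2t)[K_1·v + K_2·(t·v + w)].
Applying p(0)=2, q(0)=2 gives K_1=-10, K_2=-6.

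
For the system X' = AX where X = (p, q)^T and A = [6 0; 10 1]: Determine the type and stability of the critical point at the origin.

A = [[6,0],[10,1]]; det(A-λI) = λ^2 - 7λ + 6.
λ = 6, 1: both positive.

unstable node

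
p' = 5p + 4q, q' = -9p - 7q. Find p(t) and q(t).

p(t) = -2c_1e^(-t) - 2c_2te^(-t) + c_2e^(-t), q(t) = 3c_1e^(-t) + 3c_2te^(-t) - 2c_2e^(-t)

Coefficient matrix A = [[5, 4], [-9, -7]].
Characteristic polynomial det(A - λI) = λ^2 + 2λ + 1 = 0.
Single eigenvalue λ = -1 with algebraic multiplicity 2.
Eigenvector v = (-2,3); generalized eigenvector w with (A-λI)w=v is (1,-2).
General solution: e^(-t)[c_1·v + c_2·(t·v + w)].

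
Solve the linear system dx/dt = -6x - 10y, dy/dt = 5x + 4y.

x(t) = K_1e^(-t)sin(5t) + K_1e^(-t)cos(5t) + K_2e^(-t)sin(5t) - K_2e^(-t)cos(5t), y(t) = -K_1e^(-t)cos(5t) - K_2e^(-t)sin(5t)

Coefficient matrix A = [[-6, -10], [5, 4]].
Characteristic polynomial det(A - λI) = λ^2 + 2λ + 26 = 0.
Eigenvalues λ = -1 ± 5i (complex conjugate pair).
For λ=-1+5i: an eigenvector is (1,-1) - i(1,0) = (1 - i, -1).
A real fundamental pair from Re and Im of e^((-1+5i)t)v: X_1 = e^(-t)(cos(5t)·(1,-1) + sin(5t)·(1,0)), X_2 = e^(-t)(sin(5t)·(1,-1) - cos(5t)·(1,0)).
General solution: K_1X_1 + K_2X_2.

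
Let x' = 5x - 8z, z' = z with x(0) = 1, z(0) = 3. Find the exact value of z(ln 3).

9

A = [[5,-8],[0,1]]; eigenvalues λ = 1, 5.
Eigenvectors: (-2,-1) for λ=1, (1,0) for λ=5.
From the initial condition, c_1 = -3, c_2 = -5.
z(ln 3) = (-3)(3^1)(-1) + (-5)(3^5)(0) = 9.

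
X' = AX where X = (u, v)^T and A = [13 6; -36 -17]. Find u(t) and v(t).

Coefficient matrix A = [[13, 6], [-36, -17]].
Characteristic polynomial det(A - λI) = λ^2 + 4λ - 5 = 0.
Eigenvalues λ = -5, 1.
For λ=-5: (A-λI) row 1 is [18, 6], so an eigenvector is (1, -3).
For λ=1: (A-λI) row 1 is [12, 6], so an eigenvector is (1, -2).
General solution: C_1e^(-5t)(1,-3) + C_2e^(t)(1,-2).

u(t) = C_1e^(-5t) + C_2e^(t), v(t) = -3C_1e^(-5t) - 2C_2e^(t)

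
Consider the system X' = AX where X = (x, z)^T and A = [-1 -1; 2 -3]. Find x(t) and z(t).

x(t) = -c_1e^(-2t)sin(t) + c_2e^(-2t)cos(t), z(t) = -c_1e^(-2t)sin(t) + c_1e^(-2t)cos(t) + c_2e^(-2t)sin(t) + c_2e^(-2t)cos(t)

Coefficient matrix A = [[-1, -1], [2, -3]].
Characteristic polynomial det(A - λI) = λ^2 + 4λ + 5 = 0.
Eigenvalues λ = -2 ± i (complex conjugate pair).
For λ=-2+i: an eigenvector is (0,1) - i(-1,-1) = (0 + i, 1 + i).
A real fundamental pair from Re and Im of e^((-2+i)t)v: X_1 = e^(-2t)(cos(t)·(0,1) + sin(t)·(-1,-1)), X_2 = e^(-2t)(sin(t)·(0,1) - cos(t)·(-1,-1)).
General solution: c_1X_1 + c_2X_2.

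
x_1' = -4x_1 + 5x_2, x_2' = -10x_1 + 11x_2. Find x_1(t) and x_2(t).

Coefficient matrix A = [[-4, 5], [-10, 11]].
Characteristic polynomial det(A - λI) = λ^2 - 7λ + 6 = 0.
Eigenvalues λ = 1, 6.
For λ=1: (A-λI) row 1 is [-5, 5], so an eigenvector is (1, 1).
For λ=6: (A-λI) row 1 is [-10, 5], so an eigenvector is (1, 2).
General solution: C_1e^(t)(1,1) + C_2e^(6t)(1,2).

x_1(t) = C_1e^(t) + C_2e^(6t), x_2(t) = C_1e^(t) + 2C_2e^(6t)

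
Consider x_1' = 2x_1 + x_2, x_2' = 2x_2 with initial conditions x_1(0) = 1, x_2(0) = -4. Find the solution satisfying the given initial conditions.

x_1(t) = -4te^(2t) + e^(2t), x_2(t) = -4e^(2t)

Coefficient matrix A = [[2, 1], [0, 2]].
Characteristic polynomial det(A - λI) = λ^2 - 4λ + 4 = 0.
Single eigenvalue λ = 2 with algebraic multiplicity 2.
Eigenvector v = (1,0); generalized eigenvector w with (A-λI)w=v is (2,1).
General solution: e^(2t)[c_1·v + c_2·(t·v + w)].
Applying x_1(0)=1, x_2(0)=-4 gives c_1=9, c_2=-4.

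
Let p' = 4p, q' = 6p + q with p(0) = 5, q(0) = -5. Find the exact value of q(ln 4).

2500

A = [[4,0],[6,1]]; eigenvalues λ = 1, 4.
Eigenvectors: (0,1) for λ=1, (1,2) for λ=4.
From the initial condition, c_1 = -15, c_2 = 5.
q(ln 4) = (-15)(4^1)(1) + (5)(4^4)(2) = 2500.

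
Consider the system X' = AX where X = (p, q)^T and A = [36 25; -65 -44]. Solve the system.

Coefficient matrix A = [[36, 25], [-65, -44]].
Characteristic polynomial det(A - λI) = λ^2 + 8λ + 41 = 0.
Eigenvalues λ = -4 ± 5i (complex conjugate pair).
For λ=-4+5i: an eigenvector is (1,-2) - i(-2,3) = (1 + 2i, -2 - 3i).
A real fundamental pair from Re and Im of e^((-4+5i)t)v: X_1 = e^(-4t)(cos(5t)·(1,-2) + sin(5t)·(-2,3)), X_2 = e^(-4t)(sin(5t)·(1,-2) - cos(5t)·(-2,3)).
General solution: C_1X_1 + C_2X_2.

p(t) = -2C_1e^(-4t)sin(5t) + C_1e^(-4t)cos(5t) + C_2e^(-4t)sin(5t) + 2C_2e^(-4t)cos(5t), q(t) = 3C_1e^(-4t)sin(5t) - 2C_1e^(-4t)cos(5t) - 2C_2e^(-4t)sin(5t) - 3C_2e^(-4t)cos(5t)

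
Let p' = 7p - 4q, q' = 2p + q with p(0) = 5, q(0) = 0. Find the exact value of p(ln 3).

A = [[7,-4],[2,1]]; eigenvalues λ = 3, 5.
Eigenvectors: (1,1) for λ=3, (-2,-1) for λ=5.
From the initial condition, c_1 = -5, c_2 = -5.
p(ln 3) = (-5)(3^3)(1) + (-5)(3^5)(-2) = 2295.

2295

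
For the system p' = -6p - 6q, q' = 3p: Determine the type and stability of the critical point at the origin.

A = [[-6,-6],[3,0]]; det(A-λI) = λ^2 + 6λ + 18.
λ = -3 ± 3i: negative real part.

stable spiral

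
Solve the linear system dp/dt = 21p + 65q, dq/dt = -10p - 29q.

Coefficient matrix A = [[21, 65], [-10, -29]].
Characteristic polynomial det(A - λI) = λ^2 + 8λ + 41 = 0.
Eigenvalues λ = -4 ± 5i (complex conjugate pair).
For λ=-4+5i: an eigenvector is (2,-1) - i(-3,1) = (2 + 3i, -1 - i).
A real fundamental pair from Re and Im of e^((-4+5i)t)v: X_1 = e^(-4t)(cos(5t)·(2,-1) + sin(5t)·(-3,1)), X_2 = e^(-4t)(sin(5t)·(2,-1) - cos(5t)·(-3,1)).
General solution: C_1X_1 + C_2X_2.

p(t) = -3C_1e^(-4t)sin(5t) + 2C_1e^(-4t)cos(5t) + 2C_2e^(-4t)sin(5t) + 3C_2e^(-4t)cos(5t), q(t) = C_1e^(-4t)sin(5t) - C_1e^(-4t)cos(5t) - C_2e^(-4t)sin(5t) - C_2e^(-4t)cos(5t)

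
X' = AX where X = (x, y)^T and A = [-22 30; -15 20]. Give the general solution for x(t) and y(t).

x(t) = C_1e^(-t)sin(3t) - 3C_1e^(-t)cos(3t) - 3C_2e^(-t)sin(3t) - C_2e^(-t)cos(3t), y(t) = C_1e^(-t)sin(3t) - 2C_1e^(-t)cos(3t) - 2C_2e^(-t)sin(3t) - C_2e^(-t)cos(3t)

Coefficient matrix A = [[-22, 30], [-15, 20]].
Characteristic polynomial det(A - λI) = λ^2 + 2λ + 10 = 0.
Eigenvalues λ = -1 ± 3i (complex conjugate pair).
For λ=-1+3i: an eigenvector is (-3,-2) - i(1,1) = (-3 - i, -2 - i).
A real fundamental pair from Re and Im of e^((-1+3i)t)v: X_1 = e^(-t)(cos(3t)·(-3,-2) + sin(3t)·(1,1)), X_2 = e^(-t)(sin(3t)·(-3,-2) - cos(3t)·(1,1)).
General solution: C_1X_1 + C_2X_2.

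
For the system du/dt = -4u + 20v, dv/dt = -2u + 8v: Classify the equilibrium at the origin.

A = [[-4,20],[-2,8]]; det(A-λI) = λ^2 - 4λ + 8.
λ = 2 ± 2i: positive real part.

unstable spiral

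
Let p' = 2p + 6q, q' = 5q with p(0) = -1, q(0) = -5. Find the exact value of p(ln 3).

-2349

A = [[2,6],[0,5]]; eigenvalues λ = 5, 2.
Eigenvectors: (2,1) for λ=5, (-1,0) for λ=2.
From the initial condition, c_1 = -5, c_2 = -9.
p(ln 3) = (-5)(3^5)(2) + (-9)(3^2)(-1) = -2349.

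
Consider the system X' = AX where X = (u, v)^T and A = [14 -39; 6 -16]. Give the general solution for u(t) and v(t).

u(t) = 3C_1e^(-t)sin(3t) - 2C_1e^(-t)cos(3t) - 2C_2e^(-t)sin(3t) - 3C_2e^(-t)cos(3t), v(t) = C_1e^(-t)sin(3t) - C_1e^(-t)cos(3t) - C_2e^(-t)sin(3t) - C_2e^(-t)cos(3t)

Coefficient matrix A = [[14, -39], [6, -16]].
Characteristic polynomial det(A - λI) = λ^2 + 2λ + 10 = 0.
Eigenvalues λ = -1 ± 3i (complex conjugate pair).
For λ=-1+3i: an eigenvector is (-2,-1) - i(3,1) = (-2 - 3i, -1 - i).
A real fundamental pair from Re and Im of e^((-1+3i)t)v: X_1 = e^(-t)(cos(3t)·(-2,-1) + sin(3t)·(3,1)), X_2 = e^(-t)(sin(3t)·(-2,-1) - cos(3t)·(3,1)).
General solution: C_1X_1 + C_2X_2.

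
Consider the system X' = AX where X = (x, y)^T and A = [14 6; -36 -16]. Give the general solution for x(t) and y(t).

x(t) = -K_1e^(2t) - K_2e^(-4t), y(t) = 2K_1e^(2t) + 3K_2e^(-4t)

Coefficient matrix A = [[14, 6], [-36, -16]].
Characteristic polynomial det(A - λI) = λ^2 + 2λ - 8 = 0.
Eigenvalues λ = 2, -4.
For λ=2: (A-λI) row 1 is [12, 6], so an eigenvector is (-1, 2).
For λ=-4: (A-λI) row 1 is [18, 6], so an eigenvector is (-1, 3).
General solution: K_1e^(2t)(-1,2) + K_2e^(-4t)(-1,3).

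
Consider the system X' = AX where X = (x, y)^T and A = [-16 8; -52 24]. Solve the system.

x(t) = K_1e^(4t)sin(4t) + K_1e^(4t)cos(4t) + K_2e^(4t)sin(4t) - K_2e^(4t)cos(4t), y(t) = 2K_1e^(4t)sin(4t) + 3K_1e^(4t)cos(4t) + 3K_2e^(4t)sin(4t) - 2K_2e^(4t)cos(4t)

Coefficient matrix A = [[-16, 8], [-52, 24]].
Characteristic polynomial det(A - λI) = λ^2 - 8λ + 32 = 0.
Eigenvalues λ = 4 ± 4i (complex conjugate pair).
For λ=4+4i: an eigenvector is (1,3) - i(1,2) = (1 - i, 3 - 2i).
A real fundamental pair from Re and Im of e^((4+4i)t)v: X_1 = e^(4t)(cos(4t)·(1,3) + sin(4t)·(1,2)), X_2 = e^(4t)(sin(4t)·(1,3) - cos(4t)·(1,2)).
General solution: K_1X_1 + K_2X_2.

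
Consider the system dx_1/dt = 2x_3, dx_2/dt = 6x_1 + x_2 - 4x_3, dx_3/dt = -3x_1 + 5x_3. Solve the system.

x_1(t) = c_1e^(2t) + 2c_3e^(3t), x_2(t) = 2c_1e^(2t) + c_2e^(t), x_3(t) = c_1e^(2t) + 3c_3e^(3t)

Coefficient matrix A = [[0, 0, 2], [6, 1, -4], [-3, 0, 5]].
det(A - λI) = 0 gives eigenvalues λ = 2, 1, 3.
For λ=2: eigenvector (1,2,1).
For λ=1: eigenvector (0,1,0).
For λ=3: eigenvector (2,0,3).
General solution: c_1e^(2t)(1,2,1) + c_2e^(t)(0,1,0) + c_3e^(3t)(2,0,3).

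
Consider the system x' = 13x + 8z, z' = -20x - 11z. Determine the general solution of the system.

Coefficient matrix A = [[13, 8], [-20, -11]].
Characteristic polynomial det(A - λI) = λ^2 - 2λ + 17 = 0.
Eigenvalues λ = 1 ± 4i (complex conjugate pair).
For λ=1+4i: an eigenvector is (1,-1) - i(1,-2) = (1 - i, -1 + 2i).
A real fundamental pair from Re and Im of e^((1+4i)t)v: X_1 = e^(t)(cos(4t)·(1,-1) + sin(4t)·(1,-2)), X_2 = e^(t)(sin(4t)·(1,-1) - cos(4t)·(1,-2)).
General solution: c_1X_1 + c_2X_2.

x(t) = c_1e^(t)sin(4t) + c_1e^(t)cos(4t) + c_2e^(t)sin(4t) - c_2e^(t)cos(4t), z(t) = -2c_1e^(t)sin(4t) - c_1e^(t)cos(4t) - c_2e^(t)sin(4t) + 2c_2e^(t)cos(4t)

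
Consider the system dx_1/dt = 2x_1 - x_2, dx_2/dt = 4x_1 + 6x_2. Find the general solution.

Coefficient matrix A = [[2, -1], [4, 6]].
Characteristic polynomial det(A - λI) = λ^2 - 8λ + 16 = 0.
Single eigenvalue λ = 4 with algebraic multiplicity 2.
Eigenvector v = (1,-2); generalized eigenvector w with (A-λI)w=v is (-1,1).
General solution: e^(4t)[C_1·v + C_2·(t·v + w)].

x_1(t) = C_1e^(4t) + C_2te^(4t) - C_2e^(4t), x_2(t) = -2C_1e^(4t) - 2C_2te^(4t) + C_2e^(4t)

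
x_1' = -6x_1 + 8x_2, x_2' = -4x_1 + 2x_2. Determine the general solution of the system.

x_1(t) = -C_1e^(-2t)sin(4t) + C_1e^(-2t)cos(4t) + C_2e^(-2t)sin(4t) + C_2e^(-2t)cos(4t), x_2(t) = -C_1e^(-2t)sin(4t) + C_2e^(-2t)cos(4t)

Coefficient matrix A = [[-6, 8], [-4, 2]].
Characteristic polynomial det(A - λI) = λ^2 + 4λ + 20 = 0.
Eigenvalues λ = -2 ± 4i (complex conjugate pair).
For λ=-2+4i: an eigenvector is (1,0) - i(-1,-1) = (1 + i, 0 + i).
A real fundamental pair from Re and Im of e^((-2+4i)t)v: X_1 = e^(-2t)(cos(4t)·(1,0) + sin(4t)·(-1,-1)), X_2 = e^(-2t)(sin(4t)·(1,0) - cos(4t)·(-1,-1)).
General solution: C_1X_1 + C_2X_2.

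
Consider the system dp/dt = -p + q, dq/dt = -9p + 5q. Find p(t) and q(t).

p(t) = C_1e^(2t) + C_2te^(2t) - C_2e^(2t), q(t) = 3C_1e^(2t) + 3C_2te^(2t) - 2C_2e^(2t)

Coefficient matrix A = [[-1, 1], [-9, 5]].
Characteristic polynomial det(A - λI) = λ^2 - 4λ + 4 = 0.
Single eigenvalue λ = 2 with algebraic multiplicity 2.
Eigenvector v = (1,3); generalized eigenvector w with (A-λI)w=v is (-1,-2).
General solution: e^(2t)[C_1·v + C_2·(t·v + w)].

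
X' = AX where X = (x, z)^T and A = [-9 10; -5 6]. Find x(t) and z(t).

x(t) = 2K_1e^(-4t) - K_2e^(t), z(t) = K_1e^(-4t) - K_2e^(t)

Coefficient matrix A = [[-9, 10], [-5, 6]].
Characteristic polynomial det(A - λI) = λ^2 + 3λ - 4 = 0.
Eigenvalues λ = -4, 1.
For λ=-4: (A-λI) row 1 is [-5, 10], so an eigenvector is (2, 1).
For λ=1: (A-λI) row 1 is [-10, 10], so an eigenvector is (-1, -1).
General solution: K_1e^(-4t)(2,1) + K_2e^(t)(-1,-1).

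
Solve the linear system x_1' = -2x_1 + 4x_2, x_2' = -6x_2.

Coefficient matrix A = [[-2, 4], [0, -6]].
Characteristic polynomial det(A - λI) = λ^2 + 8λ + 12 = 0.
Eigenvalues λ = -2, -6.
For λ=-2: (A-λI) row 1 is [0, 4], so an eigenvector is (-1, 0).
For λ=-6: (A-λI) row 1 is [4, 4], so an eigenvector is (1, -1).
General solution: K_1e^(-2t)(-1,0) + K_2e^(-6t)(1,-1).

x_1(t) = -K_1e^(-2t) + K_2e^(-6t), x_2(t) = -K_2e^(-6t)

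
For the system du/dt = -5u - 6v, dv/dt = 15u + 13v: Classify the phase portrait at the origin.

unstable spiral

A = [[-5,-6],[15,13]]; det(A-λI) = λ^2 - 8λ + 25.
λ = 4 ± 3i: positive real part.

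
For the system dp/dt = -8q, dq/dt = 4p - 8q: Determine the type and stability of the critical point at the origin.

A = [[0,-8],[4,-8]]; det(A-λI) = λ^2 + 8λ + 32.
λ = -4 ± 4i: negative real part.

stable spiral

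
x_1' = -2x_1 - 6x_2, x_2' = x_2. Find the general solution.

Coefficient matrix A = [[-2, -6], [0, 1]].
Characteristic polynomial det(A - λI) = λ^2 + λ - 2 = 0.
Eigenvalues λ = 1, -2.
For λ=1: (A-λI) row 1 is [-3, -6], so an eigenvector is (-2, 1).
For λ=-2: (A-λI) row 1 is [0, -6], so an eigenvector is (1, 0).
General solution: K_1e^(t)(-2,1) + K_2e^(-2t)(1,0).

x_1(t) = -2K_1e^(t) + K_2e^(-2t), x_2(t) = K_1e^(t)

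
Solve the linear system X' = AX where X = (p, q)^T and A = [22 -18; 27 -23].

p(t) = 2C_1e^(-5t) - C_2e^(4t), q(t) = 3C_1e^(-5t) - C_2e^(4t)

Coefficient matrix A = [[22, -18], [27, -23]].
Characteristic polynomial det(A - λI) = λ^2 + λ - 20 = 0.
Eigenvalues λ = -5, 4.
For λ=-5: (A-λI) row 1 is [27, -18], so an eigenvector is (2, 3).
For λ=4: (A-λI) row 1 is [18, -18], so an eigenvector is (-1, -1).
General solution: C_1e^(-5t)(2,3) + C_2e^(4t)(-1,-1).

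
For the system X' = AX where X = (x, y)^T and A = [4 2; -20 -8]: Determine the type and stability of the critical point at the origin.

A = [[4,2],[-20,-8]]; det(A-λI) = λ^2 + 4λ + 8.
λ = -2 ± 2i: negative real part.

stable spiral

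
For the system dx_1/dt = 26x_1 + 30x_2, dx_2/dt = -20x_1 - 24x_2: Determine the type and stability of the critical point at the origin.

A = [[26,30],[-20,-24]]; det(A-λI) = λ^2 - 2λ - 24.
λ = 6, -4: opposite signs.

saddle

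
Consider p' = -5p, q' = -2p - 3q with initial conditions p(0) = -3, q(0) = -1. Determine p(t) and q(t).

Coefficient matrix A = [[-5, 0], [-2, -3]].
Characteristic polynomial det(A - λI) = λ^2 + 8λ + 15 = 0.
Eigenvalues λ = -3, -5.
For λ=-3: (A-λI) row 1 is [-2, 0], so an eigenvector is (0, -1).
For λ=-5: (A-λI) row 2 is [-2, 2], so an eigenvector is (1, 1).
General solution: C_1e^(-3t)(0,-1) + C_2e^(-5t)(1,1).
Applying p(0)=-3, q(0)=-1 gives C_1=-2, C_2=-3.

p(t) = -3e^(-5t), q(t) = 2e^(-3t) - 3e^(-5t)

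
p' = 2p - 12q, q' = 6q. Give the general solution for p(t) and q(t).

Coefficient matrix A = [[2, -12], [0, 6]].
Characteristic polynomial det(A - λI) = λ^2 - 8λ + 12 = 0.
Eigenvalues λ = 2, 6.
For λ=2: (A-λI) row 1 is [0, -12], so an eigenvector is (-1, 0).
For λ=6: (A-λI) row 1 is [-4, -12], so an eigenvector is (-3, 1).
General solution: K_1e^(2t)(-1,0) + K_2e^(6t)(-3,1).

p(t) = -K_1e^(2t) - 3K_2e^(6t), q(t) = K_2e^(6t)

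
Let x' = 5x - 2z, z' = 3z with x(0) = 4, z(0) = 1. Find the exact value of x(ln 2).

A = [[5,-2],[0,3]]; eigenvalues λ = 5, 3.
Eigenvectors: (1,0) for λ=5, (-1,-1) for λ=3.
From the initial condition, c_1 = 3, c_2 = -1.
x(ln 2) = (3)(2^5)(1) + (-1)(2^3)(-1) = 104.

104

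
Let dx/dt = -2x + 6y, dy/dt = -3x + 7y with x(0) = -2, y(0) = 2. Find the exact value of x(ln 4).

A = [[-2,6],[-3,7]]; eigenvalues λ = 1, 4.
Eigenvectors: (2,1) for λ=1, (1,1) for λ=4.
From the initial condition, c_1 = -4, c_2 = 6.
x(ln 4) = (-4)(4^1)(2) + (6)(4^4)(1) = 1504.

1504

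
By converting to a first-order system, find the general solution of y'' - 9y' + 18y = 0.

Let x_1 = y, x_2 = y'. Then x_1' = x_2 and x_2' = -18x_1 + 9x_2.
A = [[0,1],[-18,9]]; det(A-λI) = λ^2 - 9λ + 18.
Eigenvalues λ = 6, 3 with eigenvectors (1,6), (1,3).

y(t) = c_1e^(6t) + c_2e^(3t)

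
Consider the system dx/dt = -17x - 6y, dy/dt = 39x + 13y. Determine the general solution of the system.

x(t) = c_1e^(-2t)sin(3t) - c_1e^(-2t)cos(3t) - c_2e^(-2t)sin(3t) - c_2e^(-2t)cos(3t), y(t) = -3c_1e^(-2t)sin(3t) + 2c_1e^(-2t)cos(3t) + 2c_2e^(-2t)sin(3t) + 3c_2e^(-2t)cos(3t)

Coefficient matrix A = [[-17, -6], [39, 13]].
Characteristic polynomial det(A - λI) = λ^2 + 4λ + 13 = 0.
Eigenvalues λ = -2 ± 3i (complex conjugate pair).
For λ=-2+3i: an eigenvector is (-1,2) - i(1,-3) = (-1 - i, 2 + 3i).
A real fundamental pair from Re and Im of e^((-2+3i)t)v: X_1 = e^(-2t)(cos(3t)·(-1,2) + sin(3t)·(1,-3)), X_2 = e^(-2t)(sin(3t)·(-1,2) - cos(3t)·(1,-3)).
General solution: c_1X_1 + c_2X_2.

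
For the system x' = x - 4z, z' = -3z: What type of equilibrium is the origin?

saddle

A = [[1,-4],[0,-3]]; det(A-λI) = λ^2 + 2λ - 3.
λ = 1, -3: opposite signs.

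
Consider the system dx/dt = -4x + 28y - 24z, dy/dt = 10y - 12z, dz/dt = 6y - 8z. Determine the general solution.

Coefficient matrix A = [[-4, 28, -24], [0, 10, -12], [0, 6, -8]].
det(A - λI) = 0 gives eigenvalues λ = -4, -2, 4.
For λ=-4: eigenvector (1,0,0).
For λ=-2: eigenvector (-2,-1,-1).
For λ=4: eigenvector (4,2,1).
General solution: c_1e^(-4t)(1,0,0) + c_2e^(-2t)(-2,-1,-1) + c_3e^(4t)(4,2,1).

x(t) = c_1e^(-4t) - 2c_2e^(-2t) + 4c_3e^(4t), y(t) = -c_2e^(-2t) + 2c_3e^(4t), z(t) = -c_2e^(-2t) + c_3e^(4t)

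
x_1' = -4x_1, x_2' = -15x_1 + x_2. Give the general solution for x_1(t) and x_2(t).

Coefficient matrix A = [[-4, 0], [-15, 1]].
Characteristic polynomial det(A - λI) = λ^2 + 3λ - 4 = 0.
Eigenvalues λ = -4, 1.
For λ=-4: (A-λI) row 2 is [-15, 5], so an eigenvector is (1, 3).
For λ=1: (A-λI) row 1 is [-5, 0], so an eigenvector is (0, -1).
General solution: c_1e^(-4t)(1,3) + c_2e^(t)(0,-1).

x_1(t) = c_1e^(-4t), x_2(t) = 3c_1e^(-4t) - c_2e^(t)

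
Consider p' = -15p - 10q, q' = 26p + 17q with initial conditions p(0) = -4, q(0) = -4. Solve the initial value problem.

Coefficient matrix A = [[-15, -10], [26, 17]].
Characteristic polynomial det(A - λI) = λ^2 - 2λ + 5 = 0.
Eigenvalues λ = 1 ± 2i (complex conjugate pair).
For λ=1+2i: an eigenvector is (2,-3) - i(-1,2) = (2 + i, -3 - 2i).
A real fundamental pair from Re and Im of e^((1+2i)t)v: X_1 = e^(t)(cos(2t)·(2,-3) + sin(2t)·(-1,2)), X_2 = e^(t)(sin(2t)·(2,-3) - cos(2t)·(-1,2)).
General solution: c_1X_1 + c_2X_2.
Applying p(0)=-4, q(0)=-4 gives c_1=-12, c_2=20.

p(t) = 52e^(t)sin(2t) - 4e^(t)cos(2t), q(t) = -84e^(t)sin(2t) - 4e^(t)cos(2t)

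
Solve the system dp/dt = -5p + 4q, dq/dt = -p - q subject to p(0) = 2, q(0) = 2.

p(t) = 4te^(-3t) + 2e^(-3t), q(t) = 2te^(-3t) + 2e^(-3t)

Coefficient matrix A = [[-5, 4], [-1, -1]].
Characteristic polynomial det(A - λI) = λ^2 + 6λ + 9 = 0.
Single eigenvalue λ = -3 with algebraic multiplicity 2.
Eigenvector v = (2,1); generalized eigenvector w with (A-λI)w=v is (3,2).
General solution: e^(-3t)[K_1·v + K_2·(t·v + w)].
Applying p(0)=2, q(0)=2 gives K_1=-2, K_2=2.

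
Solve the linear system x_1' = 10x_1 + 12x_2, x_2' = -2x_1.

Coefficient matrix A = [[10, 12], [-2, 0]].
Characteristic polynomial det(A - λI) = λ^2 - 10λ + 24 = 0.
Eigenvalues λ = 4, 6.
For λ=4: (A-λI) row 1 is [6, 12], so an eigenvector is (2, -1).
For λ=6: (A-λI) row 1 is [4, 12], so an eigenvector is (-3, 1).
General solution: K_1e^(4t)(2,-1) + K_2e^(6t)(-3,1).

x_1(t) = 2K_1e^(4t) - 3K_2e^(6t), x_2(t) = -K_1e^(4t) + K_2e^(6t)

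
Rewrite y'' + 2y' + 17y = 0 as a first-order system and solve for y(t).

Let x_1 = y, x_2 = y'. Then x_1' = x_2 and x_2' = -17x_1 - 2x_2.
A = [[0,1],[-17,-2]]; det(A-λI) = λ^2 + 2λ + 17.
Eigenvalues λ = -1 ± 4i.

y(t) = c_1e^(-t)cos(4t) + c_2e^(-t)sin(4t)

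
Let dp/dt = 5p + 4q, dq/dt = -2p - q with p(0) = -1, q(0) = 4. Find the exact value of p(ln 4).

A = [[5,4],[-2,-1]]; eigenvalues λ = 3, 1.
Eigenvectors: (2,-1) for λ=3, (-1,1) for λ=1.
From the initial condition, c_1 = 3, c_2 = 7.
p(ln 4) = (3)(4^3)(2) + (7)(4^1)(-1) = 356.

356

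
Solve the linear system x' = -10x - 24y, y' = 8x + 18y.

x(t) = -3C_1e^(6t) + 2C_2e^(2t), y(t) = 2C_1e^(6t) - C_2e^(2t)

Coefficient matrix A = [[-10, -24], [8, 18]].
Characteristic polynomial det(A - λI) = λ^2 - 8λ + 12 = 0.
Eigenvalues λ = 6, 2.
For λ=6: (A-λI) row 1 is [-16, -24], so an eigenvector is (-3, 2).
For λ=2: (A-λI) row 1 is [-12, -24], so an eigenvector is (2, -1).
General solution: C_1e^(6t)(-3,2) + C_2e^(2t)(2,-1).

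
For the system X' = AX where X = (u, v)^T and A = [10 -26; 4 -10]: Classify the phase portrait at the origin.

center

A = [[10,-26],[4,-10]]; det(A-λI) = λ^2 + 4.
λ = 0 ± 2i: zero real part.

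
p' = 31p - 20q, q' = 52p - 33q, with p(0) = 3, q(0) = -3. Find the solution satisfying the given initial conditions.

Coefficient matrix A = [[31, -20], [52, -33]].
Characteristic polynomial det(A - λI) = λ^2 + 2λ + 17 = 0.
Eigenvalues λ = -1 ± 4i (complex conjugate pair).
For λ=-1+4i: an eigenvector is (2,3) - i(1,2) = (2 - i, 3 - 2i).
A real fundamental pair from Re and Im of e^((-1+4i)t)v: X_1 = e^(-t)(cos(4t)·(2,3) + sin(4t)·(1,2)), X_2 = e^(-t)(sin(4t)·(2,3) - cos(4t)·(1,2)).
General solution: c_1X_1 + c_2X_2.
Applying p(0)=3, q(0)=-3 gives c_1=9, c_2=15.

p(t) = 39e^(-t)sin(4t) + 3e^(-t)cos(4t), q(t) = 63e^(-t)sin(4t) - 3e^(-t)cos(4t)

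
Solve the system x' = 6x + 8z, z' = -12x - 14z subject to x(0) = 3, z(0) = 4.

x(t) = 17e^(-2t) - 14e^(-6t), z(t) = -17e^(-2t) + 21e^(-6t)

Coefficient matrix A = [[6, 8], [-12, -14]].
Characteristic polynomial det(A - λI) = λ^2 + 8λ + 12 = 0.
Eigenvalues λ = -6, -2.
For λ=-6: (A-λI) row 1 is [12, 8], so an eigenvector is (-2, 3).
For λ=-2: (A-λI) row 1 is [8, 8], so an eigenvector is (-1, 1).
General solution: C_1e^(-6t)(-2,3) + C_2e^(-2t)(-1,1).
Applying x(0)=3, z(0)=4 gives C_1=7, C_2=-17.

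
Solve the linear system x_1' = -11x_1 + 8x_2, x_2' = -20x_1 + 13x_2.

x_1(t) = -C_1e^(t)sin(4t) + C_1e^(t)cos(4t) + C_2e^(t)sin(4t) + C_2e^(t)cos(4t), x_2(t) = -2C_1e^(t)sin(4t) + C_1e^(t)cos(4t) + C_2e^(t)sin(4t) + 2C_2e^(t)cos(4t)

Coefficient matrix A = [[-11, 8], [-20, 13]].
Characteristic polynomial det(A - λI) = λ^2 - 2λ + 17 = 0.
Eigenvalues λ = 1 ± 4i (complex conjugate pair).
For λ=1+4i: an eigenvector is (1,1) - i(-1,-2) = (1 + i, 1 + 2i).
A real fundamental pair from Re and Im of e^((1+4i)t)v: X_1 = e^(t)(cos(4t)·(1,1) + sin(4t)·(-1,-2)), X_2 = e^(t)(sin(4t)·(1,1) - cos(4t)·(-1,-2)).
General solution: C_1X_1 + C_2X_2.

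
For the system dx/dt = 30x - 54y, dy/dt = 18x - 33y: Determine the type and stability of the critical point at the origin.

saddle

A = [[30,-54],[18,-33]]; det(A-λI) = λ^2 + 3λ - 18.
λ = 3, -6: opposite signs.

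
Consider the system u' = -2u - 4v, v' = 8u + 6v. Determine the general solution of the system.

u(t) = -K_1e^(2t)cos(4t) - K_2e^(2t)sin(4t), v(t) = -K_1e^(2t)sin(4t) + K_1e^(2t)cos(4t) + K_2e^(2t)sin(4t) + K_2e^(2t)cos(4t)

Coefficient matrix A = [[-2, -4], [8, 6]].
Characteristic polynomial det(A - λI) = λ^2 - 4λ + 20 = 0.
Eigenvalues λ = 2 ± 4i (complex conjugate pair).
For λ=2+4i: an eigenvector is (-1,1) - i(0,-1) = (-1, 1 + i).
A real fundamental pair from Re and Im of e^((2+4i)t)v: X_1 = e^(2t)(cos(4t)·(-1,1) + sin(4t)·(0,-1)), X_2 = e^(2t)(sin(4t)·(-1,1) - cos(4t)·(0,-1)).
General solution: K_1X_1 + K_2X_2.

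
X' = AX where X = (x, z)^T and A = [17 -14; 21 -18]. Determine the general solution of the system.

x(t) = -2C_1e^(-4t) + C_2e^(3t), z(t) = -3C_1e^(-4t) + C_2e^(3t)

Coefficient matrix A = [[17, -14], [21, -18]].
Characteristic polynomial det(A - λI) = λ^2 + λ - 12 = 0.
Eigenvalues λ = -4, 3.
For λ=-4: (A-λI) row 1 is [21, -14], so an eigenvector is (-2, -3).
For λ=3: (A-λI) row 1 is [14, -14], so an eigenvector is (1, 1).
General solution: C_1e^(-4t)(-2,-3) + C_2e^(3t)(1,1).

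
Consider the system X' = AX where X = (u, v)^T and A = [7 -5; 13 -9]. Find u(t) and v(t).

Coefficient matrix A = [[7, -5], [13, -9]].
Characteristic polynomial det(A - λI) = λ^2 + 2λ + 2 = 0.
Eigenvalues λ = -1 ± i (complex conjugate pair).
For λ=-1+i: an eigenvector is (1,2) - i(-2,-3) = (1 + 2i, 2 + 3i).
A real fundamental pair from Re and Im of e^((-1+i)t)v: X_1 = e^(-t)(cos(t)·(1,2) + sin(t)·(-2,-3)), X_2 = e^(-t)(sin(t)·(1,2) - cos(t)·(-2,-3)).
General solution: c_1X_1 + c_2X_2.

u(t) = -2c_1e^(-t)sin(t) + c_1e^(-t)cos(t) + c_2e^(-t)sin(t) + 2c_2e^(-t)cos(t), v(t) = -3c_1e^(-t)sin(t) + 2c_1e^(-t)cos(t) + 2c_2e^(-t)sin(t) + 3c_2e^(-t)cos(t)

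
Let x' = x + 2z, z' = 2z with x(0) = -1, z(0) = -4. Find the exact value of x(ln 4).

-100

A = [[1,2],[0,2]]; eigenvalues λ = 2, 1.
Eigenvectors: (2,1) for λ=2, (-1,0) for λ=1.
From the initial condition, c_1 = -4, c_2 = -7.
x(ln 4) = (-4)(4^2)(2) + (-7)(4^1)(-1) = -100.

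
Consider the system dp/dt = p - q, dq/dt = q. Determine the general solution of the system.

Coefficient matrix A = [[1, -1], [0, 1]].
Characteristic polynomial det(A - λI) = λ^2 - 2λ + 1 = 0.
Single eigenvalue λ = 1 with algebraic multiplicity 2.
Eigenvector v = (1,0); generalized eigenvector w with (A-λI)w=v is (-1,-1).
General solution: e^(t)[K_1·v + K_2·(t·v + w)].

p(t) = K_1e^(t) + K_2te^(t) - K_2e^(t), q(t) = -K_2e^(t)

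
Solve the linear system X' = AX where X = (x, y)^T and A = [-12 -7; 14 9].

x(t) = c_1e^(2t) + c_2e^(-5t), y(t) = -2c_1e^(2t) - c_2e^(-5t)

Coefficient matrix A = [[-12, -7], [14, 9]].
Characteristic polynomial det(A - λI) = λ^2 + 3λ - 10 = 0.
Eigenvalues λ = 2, -5.
For λ=2: (A-λI) row 1 is [-14, -7], so an eigenvector is (1, -2).
For λ=-5: (A-λI) row 1 is [-7, -7], so an eigenvector is (1, -1).
General solution: c_1e^(2t)(1,-2) + c_2e^(-5t)(1,-1).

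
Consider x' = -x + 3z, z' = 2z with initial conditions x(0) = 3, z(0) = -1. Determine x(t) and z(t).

x(t) = -e^(2t) + 4e^(-t), z(t) = -e^(2t)

Coefficient matrix A = [[-1, 3], [0, 2]].
Characteristic polynomial det(A - λI) = λ^2 - λ - 2 = 0.
Eigenvalues λ = -1, 2.
For λ=-1: (A-λI) row 1 is [0, 3], so an eigenvector is (-1, 0).
For λ=2: (A-λI) row 1 is [-3, 3], so an eigenvector is (1, 1).
General solution: c_1e^(-t)(-1,0) + c_2e^(2t)(1,1).
Applying x(0)=3, z(0)=-1 gives c_1=-4, c_2=-1.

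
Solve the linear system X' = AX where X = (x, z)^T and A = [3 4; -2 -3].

x(t) = 2C_1e^(t) - C_2e^(-t), z(t) = -C_1e^(t) + C_2e^(-t)

Coefficient matrix A = [[3, 4], [-2, -3]].
Characteristic polynomial det(A - λI) = λ^2 - 1 = 0.
Eigenvalues λ = 1, -1.
For λ=1: (A-λI) row 1 is [2, 4], so an eigenvector is (2, -1).
For λ=-1: (A-λI) row 1 is [4, 4], so an eigenvector is (-1, 1).
General solution: C_1e^(t)(2,-1) + C_2e^(-t)(-1,1).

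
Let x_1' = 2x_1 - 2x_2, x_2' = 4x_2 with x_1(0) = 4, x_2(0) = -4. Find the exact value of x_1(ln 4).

1024

A = [[2,-2],[0,4]]; eigenvalues λ = 4, 2.
Eigenvectors: (1,-1) for λ=4, (-1,0) for λ=2.
From the initial condition, c_1 = 4, c_2 = 0.
x_1(ln 4) = (4)(4^4)(1) + (0)(4^2)(-1) = 1024.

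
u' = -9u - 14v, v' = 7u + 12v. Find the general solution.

u(t) = -C_1e^(5t) - 2C_2e^(-2t), v(t) = C_1e^(5t) + C_2e^(-2t)

Coefficient matrix A = [[-9, -14], [7, 12]].
Characteristic polynomial det(A - λI) = λ^2 - 3λ - 10 = 0.
Eigenvalues λ = 5, -2.
For λ=5: (A-λI) row 1 is [-14, -14], so an eigenvector is (-1, 1).
For λ=-2: (A-λI) row 1 is [-7, -14], so an eigenvector is (-2, 1).
General solution: C_1e^(5t)(-1,1) + C_2e^(-2t)(-2,1).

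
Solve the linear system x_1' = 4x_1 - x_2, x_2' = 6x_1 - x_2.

x_1(t) = -K_1e^(t) + K_2e^(2t), x_2(t) = -3K_1e^(t) + 2K_2e^(2t)

Coefficient matrix A = [[4, -1], [6, -1]].
Characteristic polynomial det(A - λI) = λ^2 - 3λ + 2 = 0.
Eigenvalues λ = 1, 2.
For λ=1: (A-λI) row 1 is [3, -1], so an eigenvector is (-1, -3).
For λ=2: (A-λI) row 1 is [2, -1], so an eigenvector is (1, 2).
General solution: K_1e^(t)(-1,-3) + K_2e^(2t)(1,2).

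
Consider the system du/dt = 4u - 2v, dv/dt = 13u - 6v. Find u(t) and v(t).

u(t) = -C_1e^(-t)sin(t) - C_1e^(-t)cos(t) - C_2e^(-t)sin(t) + C_2e^(-t)cos(t), v(t) = -3C_1e^(-t)sin(t) - 2C_1e^(-t)cos(t) - 2C_2e^(-t)sin(t) + 3C_2e^(-t)cos(t)

Coefficient matrix A = [[4, -2], [13, -6]].
Characteristic polynomial det(A - λI) = λ^2 + 2λ + 2 = 0.
Eigenvalues λ = -1 ± i (complex conjugate pair).
For λ=-1+i: an eigenvector is (-1,-2) - i(-1,-3) = (-1 + i, -2 + 3i).
A real fundamental pair from Re and Im of e^((-1+i)t)v: X_1 = e^(-t)(cos(t)·(-1,-2) + sin(t)·(-1,-3)), X_2 = e^(-t)(sin(t)·(-1,-2) - cos(t)·(-1,-3)).
General solution: C_1X_1 + C_2X_2.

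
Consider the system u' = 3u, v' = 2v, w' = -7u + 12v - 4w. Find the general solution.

Coefficient matrix A = [[3, 0, 0], [0, 2, 0], [-7, 12, -4]].
det(A - λI) = 0 gives eigenvalues λ = 3, 2, -4.
For λ=3: eigenvector (1,0,-1).
For λ=2: eigenvector (0,1,2).
For λ=-4: eigenvector (0,0,1).
General solution: c_1e^(3t)(1,0,-1) + c_2e^(2t)(0,1,2) + c_3e^(-4t)(0,0,1).

u(t) = c_1e^(3t), v(t) = c_2e^(2t), w(t) = -c_1e^(3t) + 2c_2e^(2t) + c_3e^(-4t)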